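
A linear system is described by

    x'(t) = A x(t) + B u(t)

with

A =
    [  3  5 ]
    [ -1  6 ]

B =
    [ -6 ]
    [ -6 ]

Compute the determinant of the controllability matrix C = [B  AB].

-108

AB = [[-48], [-30]]
Controllability matrix C = [B  AB] = [[-6, -48], [-6, -30]]
det(C) = (-6)·(-30) - (-48)·(-6) = 180 - 288 = -108
Since det(C) ≠ 0, rank(C) = 2 and the system is completely controllable.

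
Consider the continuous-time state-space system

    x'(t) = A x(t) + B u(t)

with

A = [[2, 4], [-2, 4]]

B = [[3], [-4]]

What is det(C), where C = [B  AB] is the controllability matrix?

-106

AB = [[-10], [-22]]
Controllability matrix C = [B  AB] = [[3, -10], [-4, -22]]
det(C) = 3·(-22) - (-10)·(-4) = -66 - 40 = -106
Since det(C) ≠ 0, rank(C) = 2 and the system is completely controllable.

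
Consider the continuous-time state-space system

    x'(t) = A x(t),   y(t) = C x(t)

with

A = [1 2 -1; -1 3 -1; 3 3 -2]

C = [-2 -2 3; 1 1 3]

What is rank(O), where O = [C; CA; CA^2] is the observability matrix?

CA = [[9, -1, -2], [9, 14, -8]]
CA^2 = [[4, 9, -4], [-29, 36, -7]]
Observability matrix O = [C; CA; CA^2] = [[-2, -2, 3], [1, 1, 3], [9, -1, -2], [9, 14, -8], [4, 9, -4], [-29, 36, -7]]
Take the 3×3 submatrix of O formed by rows 1, 2, 3: [[-2, -2, 3], [1, 1, 3], [9, -1, -2]]. Its determinant is (-2)·(1·(-2) - 3·(-1)) - (-2)·(1·(-2) - 3·9) + 3·(1·(-1) - 1·9) = (-2)·1 - (-2)·(-29) + 3·(-10) = -90 ≠ 0.
So rank(O) ≥ 3; since O has 3 columns, rank(O) = 3.
rank(O) = 3 = n, so the pair (A, C) is completely observable.

3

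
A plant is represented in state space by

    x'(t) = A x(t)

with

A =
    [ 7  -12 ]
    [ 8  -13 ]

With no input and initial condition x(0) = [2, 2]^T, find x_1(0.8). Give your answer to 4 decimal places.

0.0366

det(sI - A) = s^2 - (tr A)s + det A, with tr A = 7 + (-13) = -6 and det A = 7·(-13) - (-12)·8 = -91 - (-96) = 5.
So p(s) = det(sI - A) = s^2 + 6s + 5.
Factor s^2 + 6s + 5: two numbers with sum -6 and product 5 are -1 and -5, so s^2 + 6s + 5 = (s + 1)(s + 5).
Hence p(s) = (s + 1) (s + 5), with roots -5, -1.
The eigenvalues -5, -1 are distinct and real, so A is diagonalisable and x(t) = e^{At} x(0) = V diag(e^{λ_i t}) V^{-1} x(0), where the columns of V are the eigenvectors.
λ = -5: A - (-5)I = [[12, -12], [8, -8]]. Row 1 gives 12·v1 + (-12)·v2 = 0, so take v_1 = [1, 1]^T.
λ = -1: A - (-1)I = [[8, -12], [8, -12]]. Row 1 gives 8·v1 + (-12)·v2 = 0, so take v_2 = [3, 2]^T.
V = [v_1 v_2] = [[1, 3], [1, 2]] has det V = -1, so V^{-1} = adj(V)/det V = [[-2, 3], [1, -1]].
Modal coordinates z(0) = V^{-1} x(0): (-2)·2 + 3·2 = 2; 1·2 + (-1)·2 = 0; so z(0) = [2, 0]^T.
x_1(t) = Σ_i (v_i)_1 · z_i(0) · e^{λ_i t} (row 1 of V times the modal terms).
x_1(0.8) = 1·2·e^{-5·0.8} + 3·0·e^{-1·0.8} = 2·0.018316 + 0·0.449329 = 0.0366.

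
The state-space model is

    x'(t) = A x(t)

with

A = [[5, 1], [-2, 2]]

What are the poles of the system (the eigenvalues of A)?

det(sI - A) = s^2 - (tr A)s + det A, with tr A = 5 + 2 = 7 and det A = 5·2 - 1·(-2) = 10 - (-2) = 12.
So p(s) = det(sI - A) = s^2 - 7s + 12.
Factor s^2 - 7s + 12: two numbers with sum 7 and product 12 are 4 and 3, so s^2 - 7s + 12 = (s - 4)(s - 3).
Hence p(s) = (s - 4) (s - 3), with roots 3, 4.
At least one eigenvalue has non-negative real part, so the system is not asymptotically stable.

3, 4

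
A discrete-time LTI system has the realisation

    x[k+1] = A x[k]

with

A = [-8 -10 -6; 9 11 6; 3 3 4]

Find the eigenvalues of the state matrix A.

1, 2, 4

det(zI - A) = z^3 - (tr A)z^2 + (M11 + M22 + M33)z - det A, where Mii is the 2×2 principal minor of A obtained by deleting row i and column i.
tr A = (-8) + 11 + 4 = 7; M11 = 11·4 - 6·3 = 44 - 18 = 26; M22 = (-8)·4 - (-6)·3 = -32 - (-18) = -14; M33 = (-8)·11 - (-10)·9 = -88 - (-90) = 2; sum of minors = 14.
det A = (-8)·(11·4 - 6·3) - (-10)·(9·4 - 6·3) + (-6)·(9·3 - 11·3) = (-8)·26 - (-10)·18 + (-6)·(-6) = 8.
So p(z) = det(zI - A) = z^3 - 7z^2 + 14z - 8.
Rational-root test: any integer root divides -8. Testing small divisors, z = 1 works: p(1) = 1 + (-7) + 14 + (-8) = 0, so (z - 1) is a factor.
Dividing, p(z) = (z - 1)(z^2 - 6z + 8).
Factor z^2 - 6z + 8: two numbers with sum 6 and product 8 are 4 and 2, so z^2 - 6z + 8 = (z - 4)(z - 2).
Hence p(z) = (z - 4) (z - 2) (z - 1), with roots 1, 2, 4.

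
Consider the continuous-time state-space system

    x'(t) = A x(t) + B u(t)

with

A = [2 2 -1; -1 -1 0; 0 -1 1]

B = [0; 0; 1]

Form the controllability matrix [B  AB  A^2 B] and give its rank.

AB = [[-1], [0], [1]]
A^2B = [[-3], [1], [1]]
Controllability matrix C = [B  AB  A^2B] = [[0, -1, -3], [0, 0, 1], [1, 1, 1]]
det(C) = 0·(0·1 - 1·1) - (-1)·(0·1 - 1·1) + (-3)·(0·1 - 0·1) = 0·(-1) - (-1)·(-1) + (-3)·0 = -1 ≠ 0, so rank(C) = 3.
rank(C) = 3 = n, so the pair (A, B) is completely controllable.

3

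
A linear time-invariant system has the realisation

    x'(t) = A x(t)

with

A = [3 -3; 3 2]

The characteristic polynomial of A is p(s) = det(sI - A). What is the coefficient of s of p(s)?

For a 2×2 matrix, det(sI - A) = s^2 - (tr A)s + det A.
tr A = 5, det A = 15.
So p(s) = s^2 - 5s + 15.
The coefficient of s is -5.

-5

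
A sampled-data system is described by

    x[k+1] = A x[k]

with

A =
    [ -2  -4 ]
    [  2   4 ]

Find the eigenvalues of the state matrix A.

0, 2

det(zI - A) = z^2 - (tr A)z + det A, with tr A = (-2) + 4 = 2 and det A = (-2)·4 - (-4)·2 = -8 - (-8) = 0.
So p(z) = det(zI - A) = z^2 - 2z.
Factor z^2 - 2z: two numbers with sum 2 and product 0 are 2 and 0, so z^2 - 2z = z(z - 2).
Hence p(z) = z (z - 2), with roots 0, 2.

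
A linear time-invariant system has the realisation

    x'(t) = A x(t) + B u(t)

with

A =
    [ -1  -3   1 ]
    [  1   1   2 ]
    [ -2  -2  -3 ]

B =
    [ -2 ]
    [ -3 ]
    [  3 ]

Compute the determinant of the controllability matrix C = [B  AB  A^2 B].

-476

AB = [[14], [1], [1]]
A^2B = [[-16], [17], [-33]]
Controllability matrix C = [B  AB  A^2B] = [[-2, 14, -16], [-3, 1, 17], [3, 1, -33]]
Expanding along the first row, det(C) = (-2)·(1·(-33) - 17·1) - 14·((-3)·(-33) - 17·3) + (-16)·((-3)·1 - 1·3) = (-2)·(-50) - 14·48 + (-16)·(-6) = -476
Since det(C) ≠ 0, rank(C) = 3 and the system is completely controllable.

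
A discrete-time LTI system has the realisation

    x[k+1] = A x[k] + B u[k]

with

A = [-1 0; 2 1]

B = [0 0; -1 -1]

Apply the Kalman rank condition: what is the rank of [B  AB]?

AB = [[0, 0], [-1, -1]]
Controllability matrix C = [B  AB] = [[0, 0, 0, 0], [-1, -1, -1, -1]]
Every column of C is a scalar multiple of column 1 = [0, -1] (multipliers 1, 1, 1, 1), so the columns span a one-dimensional space.
C ≠ 0, hence rank(C) = 1.
rank(C) = 1 < n = 2, so the pair (A, B) is not completely controllable.

1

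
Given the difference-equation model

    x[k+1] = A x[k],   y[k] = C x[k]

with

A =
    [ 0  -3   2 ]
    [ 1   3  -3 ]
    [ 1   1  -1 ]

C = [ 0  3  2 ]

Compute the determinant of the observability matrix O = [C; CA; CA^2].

250

CA = [[5, 11, -11]]
CA^2 = [[0, 7, -12]]
Observability matrix O = [C; CA; CA^2] = [[0, 3, 2], [5, 11, -11], [0, 7, -12]]
Expanding along the first row, det(O) = 0·(11·(-12) - (-11)·7) - 3·(5·(-12) - (-11)·0) + 2·(5·7 - 11·0) = 0·(-55) - 3·(-60) + 2·35 = 250
Since det(O) ≠ 0, rank(O) = 3 and the system is completely observable.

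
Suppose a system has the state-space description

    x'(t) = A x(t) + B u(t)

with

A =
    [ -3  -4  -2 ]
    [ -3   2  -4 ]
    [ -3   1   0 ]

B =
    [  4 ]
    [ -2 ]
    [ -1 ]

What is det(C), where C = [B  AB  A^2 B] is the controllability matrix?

AB = [[-2], [-12], [-14]]
A^2B = [[82], [38], [-6]]
Controllability matrix C = [B  AB  A^2B] = [[4, -2, 82], [-2, -12, 38], [-1, -14, -6]]
Expanding along the first row, det(C) = 4·((-12)·(-6) - 38·(-14)) - (-2)·((-2)·(-6) - 38·(-1)) + 82·((-2)·(-14) - (-12)·(-1)) = 4·604 - (-2)·50 + 82·16 = 3828
Since det(C) ≠ 0, rank(C) = 3 and the system is completely controllable.

3828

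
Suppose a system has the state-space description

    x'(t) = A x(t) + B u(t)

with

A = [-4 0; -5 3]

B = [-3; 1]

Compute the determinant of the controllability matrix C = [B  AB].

-66

AB = [[12], [18]]
Controllability matrix C = [B  AB] = [[-3, 12], [1, 18]]
det(C) = (-3)·18 - 12·1 = -54 - 12 = -66
Since det(C) ≠ 0, rank(C) = 2 and the system is completely controllable.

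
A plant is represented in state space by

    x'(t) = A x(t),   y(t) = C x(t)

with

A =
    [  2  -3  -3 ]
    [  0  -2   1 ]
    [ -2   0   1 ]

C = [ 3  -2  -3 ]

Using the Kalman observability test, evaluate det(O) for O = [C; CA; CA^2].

CA = [[12, -5, -14]]
CA^2 = [[52, -26, -55]]
Observability matrix O = [C; CA; CA^2] = [[3, -2, -3], [12, -5, -14], [52, -26, -55]]
Expanding along the first row, det(O) = 3·((-5)·(-55) - (-14)·(-26)) - (-2)·(12·(-55) - (-14)·52) + (-3)·(12·(-26) - (-5)·52) = 3·(-89) - (-2)·68 + (-3)·(-52) = 25
Since det(O) ≠ 0, rank(O) = 3 and the system is completely observable.

25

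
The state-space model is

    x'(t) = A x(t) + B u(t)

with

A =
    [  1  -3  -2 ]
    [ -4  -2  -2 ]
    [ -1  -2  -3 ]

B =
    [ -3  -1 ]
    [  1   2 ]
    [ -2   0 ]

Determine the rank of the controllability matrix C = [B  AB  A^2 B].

AB = [[-2, -7], [14, 0], [7, -3]]
A^2B = [[-58, -1], [-34, 34], [-47, 16]]
Controllability matrix C = [B  AB  A^2B] = [[-3, -1, -2, -7, -58, -1], [1, 2, 14, 0, -34, 34], [-2, 0, 7, -3, -47, 16]]
Take the 3×3 submatrix of C formed by columns 1, 2, 3: [[-3, -1, -2], [1, 2, 14], [-2, 0, 7]]. Its determinant is (-3)·(2·7 - 14·0) - (-1)·(1·7 - 14·(-2)) + (-2)·(1·0 - 2·(-2)) = (-3)·14 - (-1)·35 + (-2)·4 = -15 ≠ 0.
So rank(C) ≥ 3; since C has 3 rows, rank(C) = 3.
rank(C) = 3 = n, so the pair (A, B) is completely controllable.

3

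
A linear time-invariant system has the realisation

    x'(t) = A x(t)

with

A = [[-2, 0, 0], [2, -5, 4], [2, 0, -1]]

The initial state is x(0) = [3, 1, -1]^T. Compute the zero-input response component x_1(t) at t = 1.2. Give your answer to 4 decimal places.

0.2722

det(sI - A) = s^3 - (tr A)s^2 + (M11 + M22 + M33)s - det A, where Mii is the 2×2 principal minor of A obtained by deleting row i and column i.
tr A = (-2) + (-5) + (-1) = -8; M11 = (-5)·(-1) - 4·0 = 5 - 0 = 5; M22 = (-2)·(-1) - 0·2 = 2 - 0 = 2; M33 = (-2)·(-5) - 0·2 = 10 - 0 = 10; sum of minors = 17.
det A = (-2)·((-5)·(-1) - 4·0) - 0·(2·(-1) - 4·2) + 0·(2·0 - (-5)·2) = (-2)·5 - 0·(-10) + 0·10 = -10.
So p(s) = det(sI - A) = s^3 + 8s^2 + 17s + 10.
Rational-root test: any integer root divides 10. Testing small divisors, s = -1 works: p(-1) = -1 + 8 + (-17) + 10 = 0, so (s + 1) is a factor.
Dividing, p(s) = (s + 1)(s^2 + 7s + 10).
Factor s^2 + 7s + 10: two numbers with sum -7 and product 10 are -2 and -5, so s^2 + 7s + 10 = (s + 2)(s + 5).
Hence p(s) = (s + 1) (s + 2) (s + 5), with roots -5, -2, -1.
The eigenvalues -5, -2, -1 are distinct and real, so A is diagonalisable and x(t) = e^{At} x(0) = V diag(e^{λ_i t}) V^{-1} x(0), where the columns of V are the eigenvectors.
λ = -5: A - (-5)I = [[3, 0, 0], [2, 0, 4], [2, 0, 4]]. v must be orthogonal to every row; (row 1) × (row 2) = [0, -12, 0], so take v_1 = [0, 1, 0]^T.
λ = -2: A - (-2)I = [[0, 0, 0], [2, -3, 4], [2, 0, 1]]. v must be orthogonal to every row; (row 2) × (row 3) = [-3, 6, 6], so take v_2 = [1, -2, -2]^T.
λ = -1: A - (-1)I = [[-1, 0, 0], [2, -4, 4], [2, 0, 0]]. v must be orthogonal to every row; (row 1) × (row 2) = [0, 4, 4], so take v_3 = [0, 1, 1]^T.
V = [v_1 v_2 v_3] = [[0, 1, 0], [1, -2, 1], [0, -2, 1]] has det V = -1, so V^{-1} = adj(V)/det V = [[0, 1, -1], [1, 0, 0], [2, 0, 1]].
Modal coordinates z(0) = V^{-1} x(0): 0·3 + 1·1 + (-1)·(-1) = 2; 1·3 + 0·1 + 0·(-1) = 3; 2·3 + 0·1 + 1·(-1) = 5; so z(0) = [2, 3, 5]^T.
x_1(t) = Σ_i (v_i)_1 · z_i(0) · e^{λ_i t} (row 1 of V times the modal terms).
x_1(1.2) = 0·2·e^{-5·1.2} + 1·3·e^{-2·1.2} + 0·5·e^{-1·1.2} = 0·0.002479 + 3·0.090718 + 0·0.301194 = 0.2722.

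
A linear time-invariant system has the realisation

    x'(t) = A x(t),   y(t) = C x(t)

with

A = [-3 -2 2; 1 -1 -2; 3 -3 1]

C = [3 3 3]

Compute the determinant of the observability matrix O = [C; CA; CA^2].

-3969

CA = [[3, -18, 3]]
CA^2 = [[-18, 3, 45]]
Observability matrix O = [C; CA; CA^2] = [[3, 3, 3], [3, -18, 3], [-18, 3, 45]]
Expanding along the first row, det(O) = 3·((-18)·45 - 3·3) - 3·(3·45 - 3·(-18)) + 3·(3·3 - (-18)·(-18)) = 3·(-819) - 3·189 + 3·(-315) = -3969
Since det(O) ≠ 0, rank(O) = 3 and the system is completely observable.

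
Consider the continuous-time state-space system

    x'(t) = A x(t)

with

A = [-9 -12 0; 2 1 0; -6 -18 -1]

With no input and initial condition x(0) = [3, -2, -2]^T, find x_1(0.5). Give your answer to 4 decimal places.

det(sI - A) = s^3 - (tr A)s^2 + (M11 + M22 + M33)s - det A, where Mii is the 2×2 principal minor of A obtained by deleting row i and column i.
tr A = (-9) + 1 + (-1) = -9; M11 = 1·(-1) - 0·(-18) = -1 - 0 = -1; M22 = (-9)·(-1) - 0·(-6) = 9 - 0 = 9; M33 = (-9)·1 - (-12)·2 = -9 - (-24) = 15; sum of minors = 23.
det A = (-9)·(1·(-1) - 0·(-18)) - (-12)·(2·(-1) - 0·(-6)) + 0·(2·(-18) - 1·(-6)) = (-9)·(-1) - (-12)·(-2) + 0·(-30) = -15.
So p(s) = det(sI - A) = s^3 + 9s^2 + 23s + 15.
Rational-root test: any integer root divides 15. Testing small divisors, s = -1 works: p(-1) = -1 + 9 + (-23) + 15 = 0, so (s + 1) is a factor.
Dividing, p(s) = (s + 1)(s^2 + 8s + 15).
Factor s^2 + 8s + 15: two numbers with sum -8 and product 15 are -3 and -5, so s^2 + 8s + 15 = (s + 3)(s + 5).
Hence p(s) = (s + 1) (s + 3) (s + 5), with roots -5, -3, -1.
The eigenvalues -5, -3, -1 are distinct and real, so A is diagonalisable and x(t) = e^{At} x(0) = V diag(e^{λ_i t}) V^{-1} x(0), where the columns of V are the eigenvectors.
λ = -5: A - (-5)I = [[-4, -12, 0], [2, 6, 0], [-6, -18, 4]]. v must be orthogonal to every row; (row 1) × (row 3) = [-48, 16, 0], so take v_1 = [-3, 1, 0]^T.
λ = -3: A - (-3)I = [[-6, -12, 0], [2, 4, 0], [-6, -18, 2]]. v must be orthogonal to every row; (row 1) × (row 3) = [-24, 12, 36], so take v_2 = [-2, 1, 3]^T.
λ = -1: A - (-1)I = [[-8, -12, 0], [2, 2, 0], [-6, -18, 0]]. v must be orthogonal to every row; (row 1) × (row 2) = [0, 0, 8], so take v_3 = [0, 0, 1]^T.
V = [v_1 v_2 v_3] = [[-3, -2, 0], [1, 1, 0], [0, 3, 1]] has det V = -1, so V^{-1} = adj(V)/det V = [[-1, -2, 0], [1, 3, 0], [-3, -9, 1]].
Modal coordinates z(0) = V^{-1} x(0): (-1)·3 + (-2)·(-2) + 0·(-2) = 1; 1·3 + 3·(-2) + 0·(-2) = -3; (-3)·3 + (-9)·(-2) + 1·(-2) = 7; so z(0) = [1, -3, 7]^T.
x_1(t) = Σ_i (v_i)_1 · z_i(0) · e^{λ_i t} (row 1 of V times the modal terms).
x_1(0.5) = (-3)·1·e^{-5·0.5} + (-2)·(-3)·e^{-3·0.5} + 0·7·e^{-1·0.5} = (-3)·0.082085 + 6·0.223130 + 0·0.606531 = 1.0925.

1.0925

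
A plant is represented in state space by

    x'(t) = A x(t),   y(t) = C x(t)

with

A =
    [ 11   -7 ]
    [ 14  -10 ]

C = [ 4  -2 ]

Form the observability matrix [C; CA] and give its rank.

1

CA = [[16, -8]]
Observability matrix O = [C; CA] = [[4, -2], [16, -8]]
Every row of O is a scalar multiple of row 1 = [4, -2] (multipliers 1, 4), so the rows span a one-dimensional space.
O ≠ 0, hence rank(O) = 1.
rank(O) = 1 < n = 2, so the pair (A, C) is not completely observable.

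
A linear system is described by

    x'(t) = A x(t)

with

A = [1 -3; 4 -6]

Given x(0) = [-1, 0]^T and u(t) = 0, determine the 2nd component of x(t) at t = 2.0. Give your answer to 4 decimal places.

det(sI - A) = s^2 - (tr A)s + det A, with tr A = 1 + (-6) = -5 and det A = 1·(-6) - (-3)·4 = -6 - (-12) = 6.
So p(s) = det(sI - A) = s^2 + 5s + 6.
Factor s^2 + 5s + 6: two numbers with sum -5 and product 6 are -2 and -3, so s^2 + 5s + 6 = (s + 2)(s + 3).
Hence p(s) = (s + 2) (s + 3), with roots -3, -2.
The eigenvalues -3, -2 are distinct and real, so A is diagonalisable and x(t) = e^{At} x(0) = V diag(e^{λ_i t}) V^{-1} x(0), where the columns of V are the eigenvectors.
λ = -3: A - (-3)I = [[4, -3], [4, -3]]. Row 1 gives 4·v1 + (-3)·v2 = 0, so take v_1 = [-3, -4]^T.
λ = -2: A - (-2)I = [[3, -3], [4, -4]]. Row 1 gives 3·v1 + (-3)·v2 = 0, so take v_2 = [1, 1]^T.
V = [v_1 v_2] = [[-3, 1], [-4, 1]] has det V = 1, so V^{-1} = adj(V)/det V = [[1, -1], [4, -3]].
Modal coordinates z(0) = V^{-1} x(0): 1·(-1) + (-1)·0 = -1; 4·(-1) + (-3)·0 = -4; so z(0) = [-1, -4]^T.
x_2(t) = Σ_i (v_i)_2 · z_i(0) · e^{λ_i t} (row 2 of V times the modal terms).
x_2(2.0) = (-4)·(-1)·e^{-3·2.0} + 1·(-4)·e^{-2·2.0} = 4·0.002479 + (-4)·0.018316 = -0.0633.

-0.0633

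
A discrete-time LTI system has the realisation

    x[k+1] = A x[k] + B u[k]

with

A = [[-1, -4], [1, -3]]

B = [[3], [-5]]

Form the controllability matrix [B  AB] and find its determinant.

139

AB = [[17], [18]]
Controllability matrix C = [B  AB] = [[3, 17], [-5, 18]]
det(C) = 3·18 - 17·(-5) = 54 - (-85) = 139
Since det(C) ≠ 0, rank(C) = 2 and the system is completely controllable.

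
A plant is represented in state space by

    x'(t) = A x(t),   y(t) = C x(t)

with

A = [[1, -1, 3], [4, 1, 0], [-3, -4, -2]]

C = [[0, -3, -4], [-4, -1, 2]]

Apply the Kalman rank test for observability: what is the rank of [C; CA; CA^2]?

CA = [[0, 13, 8], [-14, -5, -16]]
CA^2 = [[28, -19, -16], [14, 73, -10]]
Observability matrix O = [C; CA; CA^2] = [[0, -3, -4], [-4, -1, 2], [0, 13, 8], [-14, -5, -16], [28, -19, -16], [14, 73, -10]]
Take the 3×3 submatrix of O formed by rows 1, 2, 3: [[0, -3, -4], [-4, -1, 2], [0, 13, 8]]. Its determinant is 0·((-1)·8 - 2·13) - (-3)·((-4)·8 - 2·0) + (-4)·((-4)·13 - (-1)·0) = 0·(-34) - (-3)·(-32) + (-4)·(-52) = 112 ≠ 0.
So rank(O) ≥ 3; since O has 3 columns, rank(O) = 3.
rank(O) = 3 = n, so the pair (A, C) is completely observable.

3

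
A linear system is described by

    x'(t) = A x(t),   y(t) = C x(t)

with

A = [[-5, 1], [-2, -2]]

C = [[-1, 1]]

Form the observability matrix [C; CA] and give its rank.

1

CA = [[3, -3]]
Observability matrix O = [C; CA] = [[-1, 1], [3, -3]]
Every row of O is a scalar multiple of row 1 = [-1, 1] (multipliers 1, -3), so the rows span a one-dimensional space.
O ≠ 0, hence rank(O) = 1.
rank(O) = 1 < n = 2, so the pair (A, C) is not completely observable.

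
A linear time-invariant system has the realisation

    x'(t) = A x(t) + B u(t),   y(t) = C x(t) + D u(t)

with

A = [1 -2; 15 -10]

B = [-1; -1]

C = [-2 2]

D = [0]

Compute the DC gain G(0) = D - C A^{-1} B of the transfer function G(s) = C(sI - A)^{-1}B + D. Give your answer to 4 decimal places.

-0.6000

G(0) = C(-A)^{-1}B + D = -C A^{-1} B + D.
det A = 20, so A^{-1} = (1/20)·adj(A) = [[-1/2, 1/10], [-3/4, 1/20]]
A^{-1} B = [2/5, 7/10]^T
C A^{-1} B = 3/5
G(0) = D - C A^{-1} B = 0 - (3/5) = -3/5 ≈ -0.6000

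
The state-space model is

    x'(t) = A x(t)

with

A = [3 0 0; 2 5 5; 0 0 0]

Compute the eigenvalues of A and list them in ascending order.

0, 3, 5

det(sI - A) = s^3 - (tr A)s^2 + (M11 + M22 + M33)s - det A, where Mii is the 2×2 principal minor of A obtained by deleting row i and column i.
tr A = 3 + 5 + 0 = 8; M11 = 5·0 - 5·0 = 0 - 0 = 0; M22 = 3·0 - 0·0 = 0 - 0 = 0; M33 = 3·5 - 0·2 = 15 - 0 = 15; sum of minors = 15.
det A = 3·(5·0 - 5·0) - 0·(2·0 - 5·0) + 0·(2·0 - 5·0) = 3·0 - 0·0 + 0·0 = 0.
So p(s) = det(sI - A) = s^3 - 8s^2 + 15s.
The constant term is 0, so p(s) = s(s^2 - 8s + 15).
Factor s^2 - 8s + 15: two numbers with sum 8 and product 15 are 5 and 3, so s^2 - 8s + 15 = (s - 5)(s - 3).
Hence p(s) = s (s - 5) (s - 3), with roots 0, 3, 5.
At least one eigenvalue has non-negative real part, so the system is not asymptotically stable.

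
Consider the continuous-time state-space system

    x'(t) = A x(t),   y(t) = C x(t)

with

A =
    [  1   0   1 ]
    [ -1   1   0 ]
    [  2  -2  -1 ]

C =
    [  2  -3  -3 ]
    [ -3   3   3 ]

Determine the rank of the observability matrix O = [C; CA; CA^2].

CA = [[-1, 3, 5], [0, -3, -6]]
CA^2 = [[6, -7, -6], [-9, 9, 6]]
Observability matrix O = [C; CA; CA^2] = [[2, -3, -3], [-3, 3, 3], [-1, 3, 5], [0, -3, -6], [6, -7, -6], [-9, 9, 6]]
Take the 3×3 submatrix of O formed by rows 1, 2, 3: [[2, -3, -3], [-3, 3, 3], [-1, 3, 5]]. Its determinant is 2·(3·5 - 3·3) - (-3)·((-3)·5 - 3·(-1)) + (-3)·((-3)·3 - 3·(-1)) = 2·6 - (-3)·(-12) + (-3)·(-6) = -6 ≠ 0.
So rank(O) ≥ 3; since O has 3 columns, rank(O) = 3.
rank(O) = 3 = n, so the pair (A, C) is completely observable.

3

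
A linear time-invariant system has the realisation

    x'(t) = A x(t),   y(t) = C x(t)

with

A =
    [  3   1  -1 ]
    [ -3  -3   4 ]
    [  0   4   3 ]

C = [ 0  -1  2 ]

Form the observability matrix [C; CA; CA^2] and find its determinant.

585

CA = [[3, 11, 2]]
CA^2 = [[-24, -22, 47]]
Observability matrix O = [C; CA; CA^2] = [[0, -1, 2], [3, 11, 2], [-24, -22, 47]]
Expanding along the first row, det(O) = 0·(11·47 - 2·(-22)) - (-1)·(3·47 - 2·(-24)) + 2·(3·(-22) - 11·(-24)) = 0·561 - (-1)·189 + 2·198 = 585
Since det(O) ≠ 0, rank(O) = 3 and the system is completely observable.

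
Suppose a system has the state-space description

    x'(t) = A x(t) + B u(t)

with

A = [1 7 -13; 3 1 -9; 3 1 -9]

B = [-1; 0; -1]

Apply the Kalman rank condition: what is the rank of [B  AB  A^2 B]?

2

AB = [[12], [6], [6]]
A^2B = [[-24], [-12], [-12]]
Controllability matrix C = [B  AB  A^2B] = [[-1, 12, -24], [0, 6, -12], [-1, 6, -12]]
The rows r1, r2, r3 of C are linearly dependent: -r1 + r2 + r3 = 0 (check each entry), so rank(C) ≤ 2.
The 2×2 minor from rows 1, 2, columns 1, 2 is (-1)·6 - 12·0 = -6 - 0 = -6 ≠ 0, so rank(C) = 2.
rank(C) = 2 < n = 3, so the pair (A, B) is not completely controllable.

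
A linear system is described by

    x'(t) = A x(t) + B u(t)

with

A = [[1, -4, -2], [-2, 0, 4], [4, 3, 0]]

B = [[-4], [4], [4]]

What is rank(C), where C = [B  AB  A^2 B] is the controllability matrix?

AB = [[-28], [24], [-4]]
A^2B = [[-116], [40], [-40]]
Controllability matrix C = [B  AB  A^2B] = [[-4, -28, -116], [4, 24, 40], [4, -4, -40]]
det(C) = (-4)·(24·(-40) - 40·(-4)) - (-28)·(4·(-40) - 40·4) + (-116)·(4·(-4) - 24·4) = (-4)·(-800) - (-28)·(-320) + (-116)·(-112) = 7232 ≠ 0, so rank(C) = 3.
rank(C) = 3 = n, so the pair (A, B) is completely controllable.

3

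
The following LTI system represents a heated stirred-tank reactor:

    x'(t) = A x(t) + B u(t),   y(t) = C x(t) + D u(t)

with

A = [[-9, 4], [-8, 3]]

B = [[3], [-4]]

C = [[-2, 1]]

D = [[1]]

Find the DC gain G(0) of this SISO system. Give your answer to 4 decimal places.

-1.0000

G(0) = C(-A)^{-1}B + D = -C A^{-1} B + D.
det A = 5, so A^{-1} = (1/5)·adj(A) = [[3/5, -4/5], [8/5, -9/5]]
A^{-1} B = [5, 12]^T
C A^{-1} B = 2
G(0) = D - C A^{-1} B = 1 - (2) = -1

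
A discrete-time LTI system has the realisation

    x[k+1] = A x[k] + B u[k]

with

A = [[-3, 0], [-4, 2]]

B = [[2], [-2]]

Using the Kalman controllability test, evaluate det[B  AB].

-36

AB = [[-6], [-12]]
Controllability matrix C = [B  AB] = [[2, -6], [-2, -12]]
det(C) = 2·(-12) - (-6)·(-2) = -24 - 12 = -36
Since det(C) ≠ 0, rank(C) = 2 and the system is completely controllable.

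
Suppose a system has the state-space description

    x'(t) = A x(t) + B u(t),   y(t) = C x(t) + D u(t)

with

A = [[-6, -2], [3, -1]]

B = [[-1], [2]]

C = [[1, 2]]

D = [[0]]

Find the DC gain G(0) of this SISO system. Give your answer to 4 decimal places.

G(0) = C(-A)^{-1}B + D = -C A^{-1} B + D.
det A = 12, so A^{-1} = (1/12)·adj(A) = [[-1/12, 1/6], [-1/4, -1/2]]
A^{-1} B = [5/12, -3/4]^T
C A^{-1} B = -13/12
G(0) = D - C A^{-1} B = 0 - (-13/12) = 13/12 ≈ 1.0833

1.0833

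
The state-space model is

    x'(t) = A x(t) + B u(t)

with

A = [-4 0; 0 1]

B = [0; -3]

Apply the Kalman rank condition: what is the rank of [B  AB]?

AB = [[0], [-3]]
Controllability matrix C = [B  AB] = [[0, 0], [-3, -3]]
Every column of C is a scalar multiple of column 1 = [0, -3] (multipliers 1, 1), so the columns span a one-dimensional space.
C ≠ 0, hence rank(C) = 1.
rank(C) = 1 < n = 2, so the pair (A, B) is not completely controllable.

1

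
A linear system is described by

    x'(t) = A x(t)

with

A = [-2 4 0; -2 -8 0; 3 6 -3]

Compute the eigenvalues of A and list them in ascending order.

det(sI - A) = s^3 - (tr A)s^2 + (M11 + M22 + M33)s - det A, where Mii is the 2×2 principal minor of A obtained by deleting row i and column i.
tr A = (-2) + (-8) + (-3) = -13; M11 = (-8)·(-3) - 0·6 = 24 - 0 = 24; M22 = (-2)·(-3) - 0·3 = 6 - 0 = 6; M33 = (-2)·(-8) - 4·(-2) = 16 - (-8) = 24; sum of minors = 54.
det A = (-2)·((-8)·(-3) - 0·6) - 4·((-2)·(-3) - 0·3) + 0·((-2)·6 - (-8)·3) = (-2)·24 - 4·6 + 0·12 = -72.
So p(s) = det(sI - A) = s^3 + 13s^2 + 54s + 72.
Rational-root test: any integer root divides 72. Testing small divisors, s = -3 works: p(-3) = -27 + 117 + (-162) + 72 = 0, so (s + 3) is a factor.
Dividing, p(s) = (s + 3)(s^2 + 10s + 24).
Factor s^2 + 10s + 24: two numbers with sum -10 and product 24 are -4 and -6, so s^2 + 10s + 24 = (s + 4)(s + 6).
Hence p(s) = (s + 3) (s + 4) (s + 6), with roots -6, -4, -3.
All eigenvalues have negative real part, so the system is asymptotically stable.

-6, -4, -3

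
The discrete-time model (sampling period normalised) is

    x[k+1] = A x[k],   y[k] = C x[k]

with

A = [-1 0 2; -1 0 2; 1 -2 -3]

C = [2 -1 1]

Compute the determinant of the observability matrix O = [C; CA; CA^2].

CA = [[0, -2, -1]]
CA^2 = [[1, 2, -1]]
Observability matrix O = [C; CA; CA^2] = [[2, -1, 1], [0, -2, -1], [1, 2, -1]]
Expanding along the first row, det(O) = 2·((-2)·(-1) - (-1)·2) - (-1)·(0·(-1) - (-1)·1) + 1·(0·2 - (-2)·1) = 2·4 - (-1)·1 + 1·2 = 11
Since det(O) ≠ 0, rank(O) = 3 and the system is completely observable.

11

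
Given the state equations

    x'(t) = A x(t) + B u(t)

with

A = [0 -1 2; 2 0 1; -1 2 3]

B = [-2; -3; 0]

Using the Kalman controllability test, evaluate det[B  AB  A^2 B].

-455

AB = [[3], [-4], [-4]]
A^2B = [[-4], [2], [-23]]
Controllability matrix C = [B  AB  A^2B] = [[-2, 3, -4], [-3, -4, 2], [0, -4, -23]]
Expanding along the first row, det(C) = (-2)·((-4)·(-23) - 2·(-4)) - 3·((-3)·(-23) - 2·0) + (-4)·((-3)·(-4) - (-4)·0) = (-2)·100 - 3·69 + (-4)·12 = -455
Since det(C) ≠ 0, rank(C) = 3 and the system is completely controllable.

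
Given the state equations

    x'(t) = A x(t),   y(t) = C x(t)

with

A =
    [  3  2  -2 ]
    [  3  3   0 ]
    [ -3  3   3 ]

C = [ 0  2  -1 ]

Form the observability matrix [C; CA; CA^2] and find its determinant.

CA = [[9, 3, -3]]
CA^2 = [[45, 18, -27]]
Observability matrix O = [C; CA; CA^2] = [[0, 2, -1], [9, 3, -3], [45, 18, -27]]
Expanding along the first row, det(O) = 0·(3·(-27) - (-3)·18) - 2·(9·(-27) - (-3)·45) + (-1)·(9·18 - 3·45) = 0·(-27) - 2·(-108) + (-1)·27 = 189
Since det(O) ≠ 0, rank(O) = 3 and the system is completely observable.

189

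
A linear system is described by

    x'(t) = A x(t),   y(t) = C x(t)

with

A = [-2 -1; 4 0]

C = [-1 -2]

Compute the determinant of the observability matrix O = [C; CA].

-13

CA = [[-6, 1]]
Observability matrix O = [C; CA] = [[-1, -2], [-6, 1]]
det(O) = (-1)·1 - (-2)·(-6) = -1 - 12 = -13
Since det(O) ≠ 0, rank(O) = 2 and the system is completely observable.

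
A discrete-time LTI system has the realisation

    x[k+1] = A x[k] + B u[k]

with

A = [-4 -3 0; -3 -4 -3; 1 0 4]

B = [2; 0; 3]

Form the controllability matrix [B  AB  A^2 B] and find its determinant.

AB = [[-8], [-15], [14]]
A^2B = [[77], [42], [48]]
Controllability matrix C = [B  AB  A^2B] = [[2, -8, 77], [0, -15, 42], [3, 14, 48]]
Expanding along the first row, det(C) = 2·((-15)·48 - 42·14) - (-8)·(0·48 - 42·3) + 77·(0·14 - (-15)·3) = 2·(-1308) - (-8)·(-126) + 77·45 = -159
Since det(C) ≠ 0, rank(C) = 3 and the system is completely controllable.

-159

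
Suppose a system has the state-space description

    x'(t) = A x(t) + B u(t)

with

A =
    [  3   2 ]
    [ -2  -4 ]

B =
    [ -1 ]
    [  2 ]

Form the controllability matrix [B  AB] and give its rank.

AB = [[1], [-6]]
Controllability matrix C = [B  AB] = [[-1, 1], [2, -6]]
det(C) = (-1)·(-6) - 1·2 = 6 - 2 = 4 ≠ 0, so rank(C) = 2.
rank(C) = 2 = n, so the pair (A, B) is completely controllable.

2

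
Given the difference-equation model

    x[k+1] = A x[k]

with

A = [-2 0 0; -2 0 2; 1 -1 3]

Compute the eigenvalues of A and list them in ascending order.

-2, 1, 2

det(zI - A) = z^3 - (tr A)z^2 + (M11 + M22 + M33)z - det A, where Mii is the 2×2 principal minor of A obtained by deleting row i and column i.
tr A = (-2) + 0 + 3 = 1; M11 = 0·3 - 2·(-1) = 0 - (-2) = 2; M22 = (-2)·3 - 0·1 = -6 - 0 = -6; M33 = (-2)·0 - 0·(-2) = 0 - 0 = 0; sum of minors = -4.
det A = (-2)·(0·3 - 2·(-1)) - 0·((-2)·3 - 2·1) + 0·((-2)·(-1) - 0·1) = (-2)·2 - 0·(-8) + 0·2 = -4.
So p(z) = det(zI - A) = z^3 - z^2 - 4z + 4.
Rational-root test: any integer root divides 4. Testing small divisors, z = 1 works: p(1) = 1 + (-1) + (-4) + 4 = 0, so (z - 1) is a factor.
Dividing, p(z) = (z - 1)(z^2 - 4).
Factor z^2 - 4: two numbers with sum 0 and product -4 are 2 and -2, so z^2 - 4 = (z - 2)(z + 2).
Hence p(z) = (z - 2) (z - 1) (z + 2), with roots -2, 1, 2.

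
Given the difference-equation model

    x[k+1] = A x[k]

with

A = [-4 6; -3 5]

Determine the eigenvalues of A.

-1, 2

det(zI - A) = z^2 - (tr A)z + det A, with tr A = (-4) + 5 = 1 and det A = (-4)·5 - 6·(-3) = -20 - (-18) = -2.
So p(z) = det(zI - A) = z^2 - z - 2.
Factor z^2 - z - 2: two numbers with sum 1 and product -2 are 2 and -1, so z^2 - z - 2 = (z - 2)(z + 1).
Hence p(z) = (z - 2) (z + 1), with roots -1, 2.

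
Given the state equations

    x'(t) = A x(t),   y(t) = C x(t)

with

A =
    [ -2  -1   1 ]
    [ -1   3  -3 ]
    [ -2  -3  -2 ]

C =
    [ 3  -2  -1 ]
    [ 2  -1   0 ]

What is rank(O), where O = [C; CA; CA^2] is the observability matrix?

3

CA = [[-2, -6, 11], [-3, -5, 5]]
CA^2 = [[-12, -49, -6], [1, -27, 2]]
Observability matrix O = [C; CA; CA^2] = [[3, -2, -1], [2, -1, 0], [-2, -6, 11], [-3, -5, 5], [-12, -49, -6], [1, -27, 2]]
Take the 3×3 submatrix of O formed by rows 1, 2, 3: [[3, -2, -1], [2, -1, 0], [-2, -6, 11]]. Its determinant is 3·((-1)·11 - 0·(-6)) - (-2)·(2·11 - 0·(-2)) + (-1)·(2·(-6) - (-1)·(-2)) = 3·(-11) - (-2)·22 + (-1)·(-14) = 25 ≠ 0.
So rank(O) ≥ 3; since O has 3 columns, rank(O) = 3.
rank(O) = 3 = n, so the pair (A, C) is completely observable.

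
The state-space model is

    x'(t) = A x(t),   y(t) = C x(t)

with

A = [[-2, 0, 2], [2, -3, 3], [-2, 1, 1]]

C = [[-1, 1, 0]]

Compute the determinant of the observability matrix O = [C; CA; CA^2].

-6

CA = [[4, -3, 1]]
CA^2 = [[-16, 10, 0]]
Observability matrix O = [C; CA; CA^2] = [[-1, 1, 0], [4, -3, 1], [-16, 10, 0]]
Expanding along the first row, det(O) = (-1)·((-3)·0 - 1·10) - 1·(4·0 - 1·(-16)) + 0·(4·10 - (-3)·(-16)) = (-1)·(-10) - 1·16 + 0·(-8) = -6
Since det(O) ≠ 0, rank(O) = 3 and the system is completely observable.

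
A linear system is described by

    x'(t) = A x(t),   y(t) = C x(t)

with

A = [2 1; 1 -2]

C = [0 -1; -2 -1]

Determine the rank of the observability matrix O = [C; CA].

CA = [[-1, 2], [-5, 0]]
Observability matrix O = [C; CA] = [[0, -1], [-2, -1], [-1, 2], [-5, 0]]
Take the 2×2 submatrix of O formed by rows 1, 2: [[0, -1], [-2, -1]]. Its determinant is 0·(-1) - (-1)·(-2) = 0 - 2 = -2 ≠ 0.
So rank(O) ≥ 2; since O has 2 columns, rank(O) = 2.
rank(O) = 2 = n, so the pair (A, C) is completely observable.

2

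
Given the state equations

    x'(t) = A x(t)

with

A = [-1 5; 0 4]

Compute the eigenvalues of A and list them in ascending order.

det(sI - A) = s^2 - (tr A)s + det A, with tr A = (-1) + 4 = 3 and det A = (-1)·4 - 5·0 = -4 - 0 = -4.
So p(s) = det(sI - A) = s^2 - 3s - 4.
Factor s^2 - 3s - 4: two numbers with sum 3 and product -4 are 4 and -1, so s^2 - 3s - 4 = (s - 4)(s + 1).
Hence p(s) = (s - 4) (s + 1), with roots -1, 4.
At least one eigenvalue has non-negative real part, so the system is not asymptotically stable.

-1, 4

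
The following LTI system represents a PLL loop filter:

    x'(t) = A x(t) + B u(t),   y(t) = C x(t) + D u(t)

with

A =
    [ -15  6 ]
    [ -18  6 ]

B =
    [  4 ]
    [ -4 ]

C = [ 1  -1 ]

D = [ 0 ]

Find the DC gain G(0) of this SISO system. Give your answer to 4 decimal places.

4.6667

G(0) = C(-A)^{-1}B + D = -C A^{-1} B + D.
det A = 18, so A^{-1} = (1/18)·adj(A) = [[1/3, -1/3], [1, -5/6]]
A^{-1} B = [8/3, 22/3]^T
C A^{-1} B = -14/3
G(0) = D - C A^{-1} B = 0 - (-14/3) = 14/3 ≈ 4.6667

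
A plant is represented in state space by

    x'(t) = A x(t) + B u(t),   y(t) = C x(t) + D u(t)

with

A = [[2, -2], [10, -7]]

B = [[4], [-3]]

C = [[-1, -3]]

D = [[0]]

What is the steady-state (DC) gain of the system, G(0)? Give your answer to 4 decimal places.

-28.6667

G(0) = C(-A)^{-1}B + D = -C A^{-1} B + D.
det A = 6, so A^{-1} = (1/6)·adj(A) = [[-7/6, 1/3], [-5/3, 1/3]]
A^{-1} B = [-17/3, -23/3]^T
C A^{-1} B = 86/3
G(0) = D - C A^{-1} B = 0 - (86/3) = -86/3 ≈ -28.6667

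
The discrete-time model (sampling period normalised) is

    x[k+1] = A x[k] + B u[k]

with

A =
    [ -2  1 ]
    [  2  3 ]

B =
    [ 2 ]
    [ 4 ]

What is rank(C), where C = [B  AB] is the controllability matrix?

2

AB = [[0], [16]]
Controllability matrix C = [B  AB] = [[2, 0], [4, 16]]
det(C) = 2·16 - 0·4 = 32 - 0 = 32 ≠ 0, so rank(C) = 2.
rank(C) = 2 = n, so the pair (A, B) is completely controllable.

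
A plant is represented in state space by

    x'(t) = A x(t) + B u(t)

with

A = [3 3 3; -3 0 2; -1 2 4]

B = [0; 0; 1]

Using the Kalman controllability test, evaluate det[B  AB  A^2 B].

-57

AB = [[3], [2], [4]]
A^2B = [[27], [-1], [17]]
Controllability matrix C = [B  AB  A^2B] = [[0, 3, 27], [0, 2, -1], [1, 4, 17]]
Expanding along the first row, det(C) = 0·(2·17 - (-1)·4) - 3·(0·17 - (-1)·1) + 27·(0·4 - 2·1) = 0·38 - 3·1 + 27·(-2) = -57
Since det(C) ≠ 0, rank(C) = 3 and the system is completely controllable.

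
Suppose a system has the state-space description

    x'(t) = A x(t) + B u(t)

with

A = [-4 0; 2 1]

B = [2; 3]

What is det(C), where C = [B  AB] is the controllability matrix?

AB = [[-8], [7]]
Controllability matrix C = [B  AB] = [[2, -8], [3, 7]]
det(C) = 2·7 - (-8)·3 = 14 - (-24) = 38
Since det(C) ≠ 0, rank(C) = 2 and the system is completely controllable.

38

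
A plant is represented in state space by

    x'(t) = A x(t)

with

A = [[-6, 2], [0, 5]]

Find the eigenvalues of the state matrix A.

det(sI - A) = s^2 - (tr A)s + det A, with tr A = (-6) + 5 = -1 and det A = (-6)·5 - 2·0 = -30 - 0 = -30.
So p(s) = det(sI - A) = s^2 + s - 30.
Factor s^2 + s - 30: two numbers with sum -1 and product -30 are 5 and -6, so s^2 + s - 30 = (s - 5)(s + 6).
Hence p(s) = (s - 5) (s + 6), with roots -6, 5.
At least one eigenvalue has non-negative real part, so the system is not asymptotically stable.

-6, 5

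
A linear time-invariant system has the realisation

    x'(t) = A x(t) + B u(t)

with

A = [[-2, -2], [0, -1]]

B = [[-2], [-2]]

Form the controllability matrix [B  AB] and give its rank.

2

AB = [[8], [2]]
Controllability matrix C = [B  AB] = [[-2, 8], [-2, 2]]
det(C) = (-2)·2 - 8·(-2) = -4 - (-16) = 12 ≠ 0, so rank(C) = 2.
rank(C) = 2 = n, so the pair (A, B) is completely controllable.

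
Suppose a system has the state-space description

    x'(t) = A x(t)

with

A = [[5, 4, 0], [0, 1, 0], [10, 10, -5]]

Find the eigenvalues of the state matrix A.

-5, 1, 5

det(sI - A) = s^3 - (tr A)s^2 + (M11 + M22 + M33)s - det A, where Mii is the 2×2 principal minor of A obtained by deleting row i and column i.
tr A = 5 + 1 + (-5) = 1; M11 = 1·(-5) - 0·10 = -5 - 0 = -5; M22 = 5·(-5) - 0·10 = -25 - 0 = -25; M33 = 5·1 - 4·0 = 5 - 0 = 5; sum of minors = -25.
det A = 5·(1·(-5) - 0·10) - 4·(0·(-5) - 0·10) + 0·(0·10 - 1·10) = 5·(-5) - 4·0 + 0·(-10) = -25.
So p(s) = det(sI - A) = s^3 - s^2 - 25s + 25.
Rational-root test: any integer root divides 25. Testing small divisors, s = 1 works: p(1) = 1 + (-1) + (-25) + 25 = 0, so (s - 1) is a factor.
Dividing, p(s) = (s - 1)(s^2 - 25).
Factor s^2 - 25: two numbers with sum 0 and product -25 are 5 and -5, so s^2 - 25 = (s - 5)(s + 5).
Hence p(s) = (s - 5) (s - 1) (s + 5), with roots -5, 1, 5.
At least one eigenvalue has non-negative real part, so the system is not asymptotically stable.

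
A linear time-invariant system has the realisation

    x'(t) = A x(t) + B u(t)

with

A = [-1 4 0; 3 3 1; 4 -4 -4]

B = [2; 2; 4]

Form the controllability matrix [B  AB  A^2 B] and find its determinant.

AB = [[6], [16], [-16]]
A^2B = [[58], [50], [24]]
Controllability matrix C = [B  AB  A^2B] = [[2, 6, 58], [2, 16, 50], [4, -16, 24]]
Expanding along the first row, det(C) = 2·(16·24 - 50·(-16)) - 6·(2·24 - 50·4) + 58·(2·(-16) - 16·4) = 2·1184 - 6·(-152) + 58·(-96) = -2288
Since det(C) ≠ 0, rank(C) = 3 and the system is completely controllable.

-2288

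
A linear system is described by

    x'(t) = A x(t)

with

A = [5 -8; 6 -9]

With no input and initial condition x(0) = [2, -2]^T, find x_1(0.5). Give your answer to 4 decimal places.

det(sI - A) = s^2 - (tr A)s + det A, with tr A = 5 + (-9) = -4 and det A = 5·(-9) - (-8)·6 = -45 - (-48) = 3.
So p(s) = det(sI - A) = s^2 + 4s + 3.
Factor s^2 + 4s + 3: two numbers with sum -4 and product 3 are -1 and -3, so s^2 + 4s + 3 = (s + 1)(s + 3).
Hence p(s) = (s + 1) (s + 3), with roots -3, -1.
The eigenvalues -3, -1 are distinct and real, so A is diagonalisable and x(t) = e^{At} x(0) = V diag(e^{λ_i t}) V^{-1} x(0), where the columns of V are the eigenvectors.
λ = -3: A - (-3)I = [[8, -8], [6, -6]]. Row 1 gives 8·v1 + (-8)·v2 = 0, so take v_1 = [1, 1]^T.
λ = -1: A - (-1)I = [[6, -8], [6, -8]]. Row 1 gives 6·v1 + (-8)·v2 = 0, so take v_2 = [4, 3]^T.
V = [v_1 v_2] = [[1, 4], [1, 3]] has det V = -1, so V^{-1} = adj(V)/det V = [[-3, 4], [1, -1]].
Modal coordinates z(0) = V^{-1} x(0): (-3)·2 + 4·(-2) = -14; 1·2 + (-1)·(-2) = 4; so z(0) = [-14, 4]^T.
x_1(t) = Σ_i (v_i)_1 · z_i(0) · e^{λ_i t} (row 1 of V times the modal terms).
x_1(0.5) = 1·(-14)·e^{-3·0.5} + 4·4·e^{-1·0.5} = (-14)·0.223130 + 16·0.606531 = 6.5807.

6.5807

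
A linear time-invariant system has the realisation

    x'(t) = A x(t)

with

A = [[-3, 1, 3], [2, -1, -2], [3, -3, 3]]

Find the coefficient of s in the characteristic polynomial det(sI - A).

Expand det(sI - A) for the 3×3 matrix.
p(s) = s^3 + s^2 - 26s - 6.
(Check: constant term = det(-A) = (-1)^3 det A = -6; coefficient of s^2 = -tr A = 1.)
The coefficient of s is -26.

-26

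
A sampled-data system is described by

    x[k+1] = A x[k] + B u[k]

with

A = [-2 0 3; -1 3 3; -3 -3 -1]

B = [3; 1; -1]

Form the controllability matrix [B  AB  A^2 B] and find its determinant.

-1176

AB = [[-9], [-3], [-11]]
A^2B = [[-15], [-33], [47]]
Controllability matrix C = [B  AB  A^2B] = [[3, -9, -15], [1, -3, -33], [-1, -11, 47]]
Expanding along the first row, det(C) = 3·((-3)·47 - (-33)·(-11)) - (-9)·(1·47 - (-33)·(-1)) + (-15)·(1·(-11) - (-3)·(-1)) = 3·(-504) - (-9)·14 + (-15)·(-14) = -1176
Since det(C) ≠ 0, rank(C) = 3 and the system is completely controllable.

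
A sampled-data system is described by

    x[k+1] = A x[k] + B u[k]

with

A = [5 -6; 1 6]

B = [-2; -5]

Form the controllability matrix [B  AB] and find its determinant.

AB = [[20], [-32]]
Controllability matrix C = [B  AB] = [[-2, 20], [-5, -32]]
det(C) = (-2)·(-32) - 20·(-5) = 64 - (-100) = 164
Since det(C) ≠ 0, rank(C) = 2 and the system is completely controllable.

164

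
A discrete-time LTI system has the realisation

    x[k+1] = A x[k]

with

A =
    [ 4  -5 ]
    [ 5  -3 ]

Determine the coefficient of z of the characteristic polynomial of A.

For a 2×2 matrix, det(zI - A) = z^2 - (tr A)z + det A.
tr A = 1, det A = 13.
So p(z) = z^2 - z + 13.
The coefficient of z is -1.

-1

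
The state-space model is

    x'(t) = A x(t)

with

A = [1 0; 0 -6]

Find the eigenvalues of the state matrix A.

-6, 1

det(sI - A) = s^2 - (tr A)s + det A, with tr A = 1 + (-6) = -5 and det A = 1·(-6) - 0·0 = -6 - 0 = -6.
So p(s) = det(sI - A) = s^2 + 5s - 6.
Factor s^2 + 5s - 6: two numbers with sum -5 and product -6 are 1 and -6, so s^2 + 5s - 6 = (s - 1)(s + 6).
Hence p(s) = (s - 1) (s + 6), with roots -6, 1.
At least one eigenvalue has non-negative real part, so the system is not asymptotically stable.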